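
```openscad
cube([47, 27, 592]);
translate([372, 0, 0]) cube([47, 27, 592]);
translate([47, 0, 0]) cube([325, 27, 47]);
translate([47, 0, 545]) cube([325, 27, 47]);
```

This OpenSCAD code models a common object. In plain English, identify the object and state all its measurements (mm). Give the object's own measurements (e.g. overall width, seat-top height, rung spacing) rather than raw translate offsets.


A rectangular picture frame lying in the x–z plane (depth along y). The opening is 325 mm wide (x) by 498 mm tall (z), surrounded by a border 47 mm wide on all four sides. The frame is 27 mm deep and is made of two full-height vertical stiles with two horizontal rails fitted between them.


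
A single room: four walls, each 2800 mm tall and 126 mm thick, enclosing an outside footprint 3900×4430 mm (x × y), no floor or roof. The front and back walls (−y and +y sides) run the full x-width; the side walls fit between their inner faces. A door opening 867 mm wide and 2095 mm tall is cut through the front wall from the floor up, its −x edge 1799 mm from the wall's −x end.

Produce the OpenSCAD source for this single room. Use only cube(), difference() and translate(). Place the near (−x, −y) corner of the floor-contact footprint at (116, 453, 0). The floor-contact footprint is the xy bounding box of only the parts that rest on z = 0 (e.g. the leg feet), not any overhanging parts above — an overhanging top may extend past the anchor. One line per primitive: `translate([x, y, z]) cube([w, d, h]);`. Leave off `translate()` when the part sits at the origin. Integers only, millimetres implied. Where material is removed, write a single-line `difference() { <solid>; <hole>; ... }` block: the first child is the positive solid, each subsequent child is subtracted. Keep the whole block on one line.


difference() { translate([116, 453, 0]) cube([3900, 126, 2800]); translate([1915, 453, 0]) cube([867, 126, 2095]); }
translate([116, 4757, 0]) cube([3900, 126, 2800]);
translate([116, 579, 0]) cube([126, 4178, 2800]);
translate([3890, 579, 0]) cube([126, 4178, 2800]);


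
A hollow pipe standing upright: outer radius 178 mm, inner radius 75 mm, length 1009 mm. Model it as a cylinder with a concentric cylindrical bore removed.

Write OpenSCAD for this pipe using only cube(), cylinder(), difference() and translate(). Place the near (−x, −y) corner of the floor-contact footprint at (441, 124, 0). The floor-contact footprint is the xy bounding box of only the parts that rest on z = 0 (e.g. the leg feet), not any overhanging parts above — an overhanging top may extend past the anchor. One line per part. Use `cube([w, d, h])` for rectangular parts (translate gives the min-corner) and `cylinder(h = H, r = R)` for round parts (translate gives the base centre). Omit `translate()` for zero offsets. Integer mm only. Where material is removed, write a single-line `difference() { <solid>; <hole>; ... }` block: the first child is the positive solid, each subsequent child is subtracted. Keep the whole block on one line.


difference() { translate([619, 302, 0]) cylinder(h = 1009, r = 178); translate([619, 302, 0]) cylinder(h = 1009, r = 75); }


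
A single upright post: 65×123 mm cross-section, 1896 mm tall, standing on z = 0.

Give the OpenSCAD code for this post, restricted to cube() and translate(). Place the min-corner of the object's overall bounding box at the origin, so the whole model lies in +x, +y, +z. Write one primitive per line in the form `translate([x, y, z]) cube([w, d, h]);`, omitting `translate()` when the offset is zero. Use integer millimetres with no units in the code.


cube([65, 123, 1896]);


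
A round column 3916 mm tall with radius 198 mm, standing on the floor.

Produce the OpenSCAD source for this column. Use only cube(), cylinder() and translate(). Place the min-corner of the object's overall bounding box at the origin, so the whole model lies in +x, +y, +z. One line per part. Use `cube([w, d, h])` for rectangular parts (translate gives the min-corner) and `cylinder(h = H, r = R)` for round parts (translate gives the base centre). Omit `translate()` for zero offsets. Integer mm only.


translate([198, 198, 0]) cylinder(h = 3916, r = 198);


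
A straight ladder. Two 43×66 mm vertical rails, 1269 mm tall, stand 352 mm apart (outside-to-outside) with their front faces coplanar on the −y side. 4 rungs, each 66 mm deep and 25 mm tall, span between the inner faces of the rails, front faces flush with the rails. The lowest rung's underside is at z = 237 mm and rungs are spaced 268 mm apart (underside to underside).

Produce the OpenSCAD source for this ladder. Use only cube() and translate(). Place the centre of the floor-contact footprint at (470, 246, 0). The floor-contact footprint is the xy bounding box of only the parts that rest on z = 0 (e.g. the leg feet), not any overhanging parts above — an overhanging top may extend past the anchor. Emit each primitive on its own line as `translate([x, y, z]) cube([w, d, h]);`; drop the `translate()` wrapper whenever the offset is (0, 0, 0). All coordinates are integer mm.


translate([294, 213, 0]) cube([43, 66, 1269]);
translate([603, 213, 0]) cube([43, 66, 1269]);
translate([337, 213, 237]) cube([266, 66, 25]);
translate([337, 213, 505]) cube([266, 66, 25]);
translate([337, 213, 773]) cube([266, 66, 25]);
translate([337, 213, 1041]) cube([266, 66, 25]);


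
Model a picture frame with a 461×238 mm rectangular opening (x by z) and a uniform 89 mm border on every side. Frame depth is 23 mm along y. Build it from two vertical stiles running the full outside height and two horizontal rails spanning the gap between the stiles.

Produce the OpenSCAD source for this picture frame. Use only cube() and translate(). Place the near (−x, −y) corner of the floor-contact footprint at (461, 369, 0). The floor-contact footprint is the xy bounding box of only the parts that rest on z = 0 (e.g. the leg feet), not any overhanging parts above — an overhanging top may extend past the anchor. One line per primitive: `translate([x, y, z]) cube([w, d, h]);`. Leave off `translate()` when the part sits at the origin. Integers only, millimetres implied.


translate([461, 369, 0]) cube([89, 23, 416]);
translate([1011, 369, 0]) cube([89, 23, 416]);
translate([550, 369, 0]) cube([461, 23, 89]);
translate([550, 369, 327]) cube([461, 23, 89]);


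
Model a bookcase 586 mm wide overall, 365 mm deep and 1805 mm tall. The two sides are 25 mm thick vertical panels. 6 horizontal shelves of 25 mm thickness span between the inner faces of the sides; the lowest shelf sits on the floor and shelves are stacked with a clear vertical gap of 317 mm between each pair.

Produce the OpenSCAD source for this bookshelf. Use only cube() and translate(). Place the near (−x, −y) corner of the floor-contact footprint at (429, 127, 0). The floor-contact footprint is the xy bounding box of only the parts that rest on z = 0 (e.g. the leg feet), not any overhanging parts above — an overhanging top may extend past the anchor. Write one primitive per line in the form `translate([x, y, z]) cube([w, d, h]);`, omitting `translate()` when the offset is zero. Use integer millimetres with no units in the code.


translate([429, 127, 0]) cube([25, 365, 1805]);
translate([990, 127, 0]) cube([25, 365, 1805]);
translate([454, 127, 0]) cube([536, 365, 25]);
translate([454, 127, 342]) cube([536, 365, 25]);
translate([454, 127, 684]) cube([536, 365, 25]);
translate([454, 127, 1026]) cube([536, 365, 25]);
translate([454, 127, 1368]) cube([536, 365, 25]);
translate([454, 127, 1710]) cube([536, 365, 25]);


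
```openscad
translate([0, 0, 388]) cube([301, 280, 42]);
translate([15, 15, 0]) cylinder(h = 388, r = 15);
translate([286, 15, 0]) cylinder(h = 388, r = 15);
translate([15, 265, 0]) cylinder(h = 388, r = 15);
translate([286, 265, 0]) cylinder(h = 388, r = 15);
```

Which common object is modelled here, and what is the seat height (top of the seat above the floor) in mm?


A stool. The seat height is 430 mm.

A 301×280×42 slab at z = 388 on four corner cylinders — a stool. The seat top is 388 + 42 = 430 mm.


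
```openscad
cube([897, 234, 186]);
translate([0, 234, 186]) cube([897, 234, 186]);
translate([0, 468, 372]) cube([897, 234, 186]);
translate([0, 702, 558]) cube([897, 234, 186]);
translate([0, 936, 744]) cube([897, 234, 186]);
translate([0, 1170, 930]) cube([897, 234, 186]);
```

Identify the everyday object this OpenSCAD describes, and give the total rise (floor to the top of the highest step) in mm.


A staircase. The total rise is 1116 mm.

6 identical blocks, each offset up and back from the previous — a staircase. Each step is 186 mm tall and there are 6 of them, so the total rise is 6 × 186 = 1116 mm.


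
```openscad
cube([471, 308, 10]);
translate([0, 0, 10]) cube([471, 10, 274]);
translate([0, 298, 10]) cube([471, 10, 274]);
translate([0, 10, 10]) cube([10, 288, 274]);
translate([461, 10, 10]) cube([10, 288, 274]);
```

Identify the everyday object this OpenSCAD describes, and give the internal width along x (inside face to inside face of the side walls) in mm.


An open box. The internal width is 451 mm.

A 471×308 base slab with four walls standing on it — an open box. The base is 471 mm wide and the walls are 10 mm thick, so the internal width is 471 − 2 × 10 = 451 mm.


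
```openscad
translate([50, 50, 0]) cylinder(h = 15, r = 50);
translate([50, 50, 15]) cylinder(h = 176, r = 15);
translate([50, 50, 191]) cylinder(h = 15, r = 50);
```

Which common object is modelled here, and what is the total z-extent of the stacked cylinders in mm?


A spool. The overall height is 206 mm.

Three coaxial cylinders, large–small–large — a spool. Two 15 mm flanges and a 176 mm core give 15 + 176 + 15 = 206 mm.


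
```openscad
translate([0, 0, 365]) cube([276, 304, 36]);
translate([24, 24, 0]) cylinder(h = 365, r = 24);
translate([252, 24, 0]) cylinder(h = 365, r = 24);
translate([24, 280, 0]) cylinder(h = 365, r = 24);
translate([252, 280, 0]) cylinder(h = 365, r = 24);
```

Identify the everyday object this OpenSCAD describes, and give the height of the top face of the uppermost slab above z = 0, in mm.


A stool. The seat height is 401 mm.

A 276×304×36 slab at z = 365 on four corner cylinders — a stool. The seat top is 365 + 36 = 401 mm.


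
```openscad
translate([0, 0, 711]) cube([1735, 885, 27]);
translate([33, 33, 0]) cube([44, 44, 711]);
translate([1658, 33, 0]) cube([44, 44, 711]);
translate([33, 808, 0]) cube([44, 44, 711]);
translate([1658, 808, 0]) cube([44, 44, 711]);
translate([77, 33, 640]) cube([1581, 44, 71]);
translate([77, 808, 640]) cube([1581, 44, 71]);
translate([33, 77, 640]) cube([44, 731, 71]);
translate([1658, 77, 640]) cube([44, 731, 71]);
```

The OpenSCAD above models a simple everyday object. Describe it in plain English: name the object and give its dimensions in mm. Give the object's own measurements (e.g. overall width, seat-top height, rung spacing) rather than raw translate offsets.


A table: top 1735 mm (x) × 885 mm (y), 27 mm thick, upper face at z = 738 mm, on four 44×44 mm square legs, each inset 33 mm from the nearest pair of top edges from z = 0 to the bottom of the top. Four apron rails, 44 mm thick and 71 mm tall, run between adjacent legs with their top edges flush with the underside of the top and their outer faces flush with the legs' outer faces.


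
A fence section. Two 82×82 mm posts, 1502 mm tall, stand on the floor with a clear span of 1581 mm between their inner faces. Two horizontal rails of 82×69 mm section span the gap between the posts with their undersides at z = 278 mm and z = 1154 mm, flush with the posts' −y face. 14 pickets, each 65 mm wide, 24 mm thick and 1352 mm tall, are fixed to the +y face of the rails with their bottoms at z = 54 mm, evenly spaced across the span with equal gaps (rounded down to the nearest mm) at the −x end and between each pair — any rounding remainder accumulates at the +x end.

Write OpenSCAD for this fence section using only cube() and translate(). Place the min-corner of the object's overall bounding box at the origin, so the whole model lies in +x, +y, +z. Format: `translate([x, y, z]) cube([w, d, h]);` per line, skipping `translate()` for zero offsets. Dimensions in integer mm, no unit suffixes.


cube([82, 82, 1502]);
translate([1663, 0, 0]) cube([82, 82, 1502]);
translate([82, 0, 278]) cube([1581, 82, 69]);
translate([82, 0, 1154]) cube([1581, 82, 69]);
translate([126, 82, 54]) cube([65, 24, 1352]);
translate([235, 82, 54]) cube([65, 24, 1352]);
translate([344, 82, 54]) cube([65, 24, 1352]);
translate([453, 82, 54]) cube([65, 24, 1352]);
translate([562, 82, 54]) cube([65, 24, 1352]);
translate([671, 82, 54]) cube([65, 24, 1352]);
translate([780, 82, 54]) cube([65, 24, 1352]);
translate([889, 82, 54]) cube([65, 24, 1352]);
translate([998, 82, 54]) cube([65, 24, 1352]);
translate([1107, 82, 54]) cube([65, 24, 1352]);
translate([1216, 82, 54]) cube([65, 24, 1352]);
translate([1325, 82, 54]) cube([65, 24, 1352]);
translate([1434, 82, 54]) cube([65, 24, 1352]);
translate([1543, 82, 54]) cube([65, 24, 1352]);


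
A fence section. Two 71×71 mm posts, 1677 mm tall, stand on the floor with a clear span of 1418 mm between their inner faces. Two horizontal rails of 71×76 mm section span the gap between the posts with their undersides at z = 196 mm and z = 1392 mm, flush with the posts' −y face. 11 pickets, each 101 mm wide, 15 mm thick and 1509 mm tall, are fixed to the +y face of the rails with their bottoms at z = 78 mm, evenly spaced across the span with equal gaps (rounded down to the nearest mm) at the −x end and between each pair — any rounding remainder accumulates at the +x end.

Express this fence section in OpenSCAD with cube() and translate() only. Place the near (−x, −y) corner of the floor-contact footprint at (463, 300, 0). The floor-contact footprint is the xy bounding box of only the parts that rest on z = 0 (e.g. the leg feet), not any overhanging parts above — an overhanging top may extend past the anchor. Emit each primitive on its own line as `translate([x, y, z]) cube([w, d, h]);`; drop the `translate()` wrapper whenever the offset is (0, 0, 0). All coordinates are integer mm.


translate([463, 300, 0]) cube([71, 71, 1677]);
translate([1952, 300, 0]) cube([71, 71, 1677]);
translate([534, 300, 196]) cube([1418, 71, 76]);
translate([534, 300, 1392]) cube([1418, 71, 76]);
translate([559, 371, 78]) cube([101, 15, 1509]);
translate([685, 371, 78]) cube([101, 15, 1509]);
translate([811, 371, 78]) cube([101, 15, 1509]);
translate([937, 371, 78]) cube([101, 15, 1509]);
translate([1063, 371, 78]) cube([101, 15, 1509]);
translate([1189, 371, 78]) cube([101, 15, 1509]);
translate([1315, 371, 78]) cube([101, 15, 1509]);
translate([1441, 371, 78]) cube([101, 15, 1509]);
translate([1567, 371, 78]) cube([101, 15, 1509]);
translate([1693, 371, 78]) cube([101, 15, 1509]);
translate([1819, 371, 78]) cube([101, 15, 1509]);


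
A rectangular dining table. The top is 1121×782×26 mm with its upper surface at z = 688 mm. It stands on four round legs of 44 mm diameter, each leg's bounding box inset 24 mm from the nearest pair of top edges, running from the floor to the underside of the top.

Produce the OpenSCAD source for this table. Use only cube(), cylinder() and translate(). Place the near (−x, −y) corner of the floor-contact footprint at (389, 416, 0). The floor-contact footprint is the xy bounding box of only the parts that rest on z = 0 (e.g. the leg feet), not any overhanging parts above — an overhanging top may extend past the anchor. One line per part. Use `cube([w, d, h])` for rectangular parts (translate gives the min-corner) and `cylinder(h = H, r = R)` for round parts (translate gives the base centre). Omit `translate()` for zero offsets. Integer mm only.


translate([365, 392, 662]) cube([1121, 782, 26]);
translate([411, 438, 0]) cylinder(h = 662, r = 22);
translate([1440, 438, 0]) cylinder(h = 662, r = 22);
translate([411, 1128, 0]) cylinder(h = 662, r = 22);
translate([1440, 1128, 0]) cylinder(h = 662, r = 22);


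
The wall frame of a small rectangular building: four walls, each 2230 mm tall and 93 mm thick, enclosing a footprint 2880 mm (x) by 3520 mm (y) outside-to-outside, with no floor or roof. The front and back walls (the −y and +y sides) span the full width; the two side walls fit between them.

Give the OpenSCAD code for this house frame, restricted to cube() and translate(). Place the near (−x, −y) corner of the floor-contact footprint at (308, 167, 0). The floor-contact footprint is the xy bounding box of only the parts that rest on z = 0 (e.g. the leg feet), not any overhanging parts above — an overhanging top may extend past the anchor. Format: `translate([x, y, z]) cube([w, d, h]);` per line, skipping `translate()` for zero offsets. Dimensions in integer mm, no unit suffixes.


translate([308, 167, 0]) cube([2880, 93, 2230]);
translate([308, 3594, 0]) cube([2880, 93, 2230]);
translate([308, 260, 0]) cube([93, 3334, 2230]);
translate([3095, 260, 0]) cube([93, 3334, 2230]);


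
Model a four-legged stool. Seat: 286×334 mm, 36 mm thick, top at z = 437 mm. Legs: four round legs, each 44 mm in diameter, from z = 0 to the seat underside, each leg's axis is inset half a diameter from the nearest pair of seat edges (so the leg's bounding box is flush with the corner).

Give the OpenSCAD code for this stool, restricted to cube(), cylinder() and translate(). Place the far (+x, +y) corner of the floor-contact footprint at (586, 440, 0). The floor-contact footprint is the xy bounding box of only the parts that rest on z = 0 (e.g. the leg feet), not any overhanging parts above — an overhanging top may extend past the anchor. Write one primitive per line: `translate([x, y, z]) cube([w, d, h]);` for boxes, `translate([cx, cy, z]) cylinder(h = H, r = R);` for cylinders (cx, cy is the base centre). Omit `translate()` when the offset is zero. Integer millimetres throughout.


// leg_h = 437 - 36 = 401
translate([300, 106, 401]) cube([286, 334, 36]);
translate([322, 128, 0]) cylinder(h = 401, r = 22);
translate([564, 128, 0]) cylinder(h = 401, r = 22);
translate([322, 418, 0]) cylinder(h = 401, r = 22);
translate([564, 418, 0]) cylinder(h = 401, r = 22);


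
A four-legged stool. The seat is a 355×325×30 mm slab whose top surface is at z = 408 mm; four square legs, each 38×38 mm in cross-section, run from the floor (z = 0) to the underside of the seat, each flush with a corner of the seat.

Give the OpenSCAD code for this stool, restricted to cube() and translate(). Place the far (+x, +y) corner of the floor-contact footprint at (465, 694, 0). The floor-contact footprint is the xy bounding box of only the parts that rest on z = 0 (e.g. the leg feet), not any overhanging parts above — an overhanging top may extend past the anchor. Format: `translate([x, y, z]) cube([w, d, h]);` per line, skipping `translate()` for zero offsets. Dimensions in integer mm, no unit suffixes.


translate([110, 369, 378]) cube([355, 325, 30]);
translate([110, 369, 0]) cube([38, 38, 378]);
translate([427, 369, 0]) cube([38, 38, 378]);
translate([110, 656, 0]) cube([38, 38, 378]);
translate([427, 656, 0]) cube([38, 38, 378]);


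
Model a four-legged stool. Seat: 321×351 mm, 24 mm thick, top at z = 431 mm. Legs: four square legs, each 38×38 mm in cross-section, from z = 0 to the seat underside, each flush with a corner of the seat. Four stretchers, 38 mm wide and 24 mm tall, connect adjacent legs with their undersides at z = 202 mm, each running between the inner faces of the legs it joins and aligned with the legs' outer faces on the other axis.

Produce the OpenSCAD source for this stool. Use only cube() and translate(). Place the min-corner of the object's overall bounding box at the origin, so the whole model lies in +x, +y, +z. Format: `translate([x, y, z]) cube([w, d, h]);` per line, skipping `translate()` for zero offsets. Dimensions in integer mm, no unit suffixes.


translate([0, 0, 407]) cube([321, 351, 24]);
cube([38, 38, 407]);
translate([283, 0, 0]) cube([38, 38, 407]);
translate([0, 313, 0]) cube([38, 38, 407]);
translate([283, 313, 0]) cube([38, 38, 407]);
translate([38, 0, 202]) cube([245, 38, 24]);
translate([38, 313, 202]) cube([245, 38, 24]);
translate([0, 38, 202]) cube([38, 275, 24]);
translate([283, 38, 202]) cube([38, 275, 24]);


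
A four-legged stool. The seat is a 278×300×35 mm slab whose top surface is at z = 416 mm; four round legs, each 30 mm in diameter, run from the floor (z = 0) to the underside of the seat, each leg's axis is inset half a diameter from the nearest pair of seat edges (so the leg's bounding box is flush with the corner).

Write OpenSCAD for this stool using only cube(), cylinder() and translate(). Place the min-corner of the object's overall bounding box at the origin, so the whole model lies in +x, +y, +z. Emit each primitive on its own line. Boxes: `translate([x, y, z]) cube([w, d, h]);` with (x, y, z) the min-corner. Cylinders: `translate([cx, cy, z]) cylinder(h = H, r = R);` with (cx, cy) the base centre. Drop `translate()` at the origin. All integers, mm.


// leg_h = 416 - 35 = 381
translate([0, 0, 381]) cube([278, 300, 35]);
translate([15, 15, 0]) cylinder(h = 381, r = 15);
translate([263, 15, 0]) cylinder(h = 381, r = 15);
translate([15, 285, 0]) cylinder(h = 381, r = 15);
translate([263, 285, 0]) cylinder(h = 381, r = 15);


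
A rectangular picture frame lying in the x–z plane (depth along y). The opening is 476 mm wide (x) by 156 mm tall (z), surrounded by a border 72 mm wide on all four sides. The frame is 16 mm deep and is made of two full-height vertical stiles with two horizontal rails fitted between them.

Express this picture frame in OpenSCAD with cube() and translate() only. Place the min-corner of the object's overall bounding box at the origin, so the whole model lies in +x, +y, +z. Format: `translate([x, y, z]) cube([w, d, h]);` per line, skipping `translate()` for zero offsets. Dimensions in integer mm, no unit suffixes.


cube([72, 16, 300]);
translate([548, 0, 0]) cube([72, 16, 300]);
translate([72, 0, 0]) cube([476, 16, 72]);
translate([72, 0, 228]) cube([476, 16, 72]);


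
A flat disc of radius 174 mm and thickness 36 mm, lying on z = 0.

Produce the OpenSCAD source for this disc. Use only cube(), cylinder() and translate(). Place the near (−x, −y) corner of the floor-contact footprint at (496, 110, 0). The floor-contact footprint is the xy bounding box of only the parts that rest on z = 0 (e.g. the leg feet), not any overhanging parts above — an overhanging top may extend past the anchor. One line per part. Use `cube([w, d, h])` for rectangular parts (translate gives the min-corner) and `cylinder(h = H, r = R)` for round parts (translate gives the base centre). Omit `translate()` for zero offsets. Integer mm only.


translate([670, 284, 0]) cylinder(h = 36, r = 174);


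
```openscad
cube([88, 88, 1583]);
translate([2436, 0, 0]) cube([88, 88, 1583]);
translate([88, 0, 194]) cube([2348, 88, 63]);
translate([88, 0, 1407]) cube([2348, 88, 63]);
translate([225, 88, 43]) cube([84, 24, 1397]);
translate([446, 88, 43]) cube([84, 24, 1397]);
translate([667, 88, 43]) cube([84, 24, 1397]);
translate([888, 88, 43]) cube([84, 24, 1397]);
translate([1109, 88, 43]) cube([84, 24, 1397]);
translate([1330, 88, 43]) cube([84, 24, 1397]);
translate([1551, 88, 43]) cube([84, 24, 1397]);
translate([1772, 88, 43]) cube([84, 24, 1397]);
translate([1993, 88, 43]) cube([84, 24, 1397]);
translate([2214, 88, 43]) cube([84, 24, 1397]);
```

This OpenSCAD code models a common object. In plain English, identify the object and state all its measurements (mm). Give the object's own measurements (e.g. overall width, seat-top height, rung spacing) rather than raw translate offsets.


A fence section. Two 88×88 mm posts, 1583 mm tall, stand on the floor with a clear span of 2348 mm between their inner faces. Two horizontal rails of 88×63 mm section span the gap between the posts with their undersides at z = 194 mm and z = 1407 mm, flush with the posts' −y face. 10 pickets, each 84 mm wide, 24 mm thick and 1397 mm tall, are fixed to the +y face of the rails with their bottoms at z = 43 mm, spaced across the span with a 137 mm gap after the −x post and between neighbouring pickets, with 138 mm left before the +x post.


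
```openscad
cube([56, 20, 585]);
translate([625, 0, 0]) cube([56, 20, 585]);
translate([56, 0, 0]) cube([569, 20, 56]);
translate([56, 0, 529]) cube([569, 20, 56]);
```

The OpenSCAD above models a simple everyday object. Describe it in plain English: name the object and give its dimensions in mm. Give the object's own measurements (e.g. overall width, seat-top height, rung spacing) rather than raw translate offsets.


A rectangular picture frame lying in the x–z plane (depth along y). The opening is 569 mm wide (x) by 473 mm tall (z), surrounded by a border 56 mm wide on all four sides. The frame is 20 mm deep and is made of two full-height vertical stiles with two horizontal rails fitted between them.


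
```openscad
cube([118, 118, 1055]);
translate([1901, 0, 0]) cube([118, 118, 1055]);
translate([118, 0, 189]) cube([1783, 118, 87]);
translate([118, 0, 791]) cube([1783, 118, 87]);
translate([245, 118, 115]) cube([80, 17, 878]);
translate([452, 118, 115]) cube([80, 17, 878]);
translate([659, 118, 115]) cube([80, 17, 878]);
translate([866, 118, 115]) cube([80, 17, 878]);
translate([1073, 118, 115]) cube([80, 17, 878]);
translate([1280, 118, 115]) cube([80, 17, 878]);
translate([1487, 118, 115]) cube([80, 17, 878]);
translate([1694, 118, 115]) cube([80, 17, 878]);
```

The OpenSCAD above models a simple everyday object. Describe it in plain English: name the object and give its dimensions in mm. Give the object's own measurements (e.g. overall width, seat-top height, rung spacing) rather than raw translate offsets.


A fence section. Two 118×118 mm posts, 1055 mm tall, stand on the floor with a clear span of 1783 mm between their inner faces. Two horizontal rails of 118×87 mm section span the gap between the posts with their undersides at z = 189 mm and z = 791 mm, flush with the posts' −y face. 8 pickets, each 80 mm wide, 17 mm thick and 878 mm tall, are fixed to the +y face of the rails with their bottoms at z = 115 mm, spaced across the span with a 127 mm gap after the −x post and between neighbouring pickets and before the +x post.


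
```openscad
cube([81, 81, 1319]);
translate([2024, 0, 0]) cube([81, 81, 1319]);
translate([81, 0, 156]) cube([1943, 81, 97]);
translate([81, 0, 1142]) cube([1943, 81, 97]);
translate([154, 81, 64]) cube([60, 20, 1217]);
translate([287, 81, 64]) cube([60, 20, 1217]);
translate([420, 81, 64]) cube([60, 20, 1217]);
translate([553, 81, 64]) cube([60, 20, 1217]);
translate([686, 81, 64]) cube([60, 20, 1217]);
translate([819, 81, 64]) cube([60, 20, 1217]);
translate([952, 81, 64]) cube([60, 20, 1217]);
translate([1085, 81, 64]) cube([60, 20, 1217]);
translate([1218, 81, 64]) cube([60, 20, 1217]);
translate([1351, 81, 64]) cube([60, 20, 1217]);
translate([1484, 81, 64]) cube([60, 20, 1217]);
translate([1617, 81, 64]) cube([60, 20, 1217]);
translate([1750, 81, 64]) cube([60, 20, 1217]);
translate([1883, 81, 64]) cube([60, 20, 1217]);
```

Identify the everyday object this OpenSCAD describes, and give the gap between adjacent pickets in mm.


A fence section. The picket gap is 73 mm.

Two posts, two rails, 14 pickets — a fence section. Span 1943 mm holds 14 pickets of 60 mm with 15 equal gaps: ⌊(1943 − 14·60) / 15⌋ = 73 mm.


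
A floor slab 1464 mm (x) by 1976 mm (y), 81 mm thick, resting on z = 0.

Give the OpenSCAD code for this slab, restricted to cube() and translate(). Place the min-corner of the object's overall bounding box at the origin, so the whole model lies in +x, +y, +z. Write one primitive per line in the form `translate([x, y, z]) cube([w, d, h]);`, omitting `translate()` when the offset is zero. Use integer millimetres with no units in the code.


cube([1464, 1976, 81]);


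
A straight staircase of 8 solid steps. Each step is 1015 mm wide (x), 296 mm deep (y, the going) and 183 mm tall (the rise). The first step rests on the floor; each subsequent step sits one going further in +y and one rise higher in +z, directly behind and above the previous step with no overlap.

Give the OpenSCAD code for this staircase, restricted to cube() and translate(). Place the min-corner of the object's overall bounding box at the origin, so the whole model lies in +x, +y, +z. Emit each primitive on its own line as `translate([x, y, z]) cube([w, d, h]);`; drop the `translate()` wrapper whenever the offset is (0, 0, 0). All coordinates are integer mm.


cube([1015, 296, 183]);
translate([0, 296, 183]) cube([1015, 296, 183]);
translate([0, 592, 366]) cube([1015, 296, 183]);
translate([0, 888, 549]) cube([1015, 296, 183]);
translate([0, 1184, 732]) cube([1015, 296, 183]);
translate([0, 1480, 915]) cube([1015, 296, 183]);
translate([0, 1776, 1098]) cube([1015, 296, 183]);
translate([0, 2072, 1281]) cube([1015, 296, 183]);


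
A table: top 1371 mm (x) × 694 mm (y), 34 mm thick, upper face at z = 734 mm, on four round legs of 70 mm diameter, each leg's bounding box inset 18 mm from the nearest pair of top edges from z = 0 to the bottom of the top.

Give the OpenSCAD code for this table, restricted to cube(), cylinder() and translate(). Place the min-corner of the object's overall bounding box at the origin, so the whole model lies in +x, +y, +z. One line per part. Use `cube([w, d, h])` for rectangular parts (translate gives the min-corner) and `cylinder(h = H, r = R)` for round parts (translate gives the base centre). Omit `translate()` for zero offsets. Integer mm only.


// leg_h = 734 - 34 = 700
translate([0, 0, 700]) cube([1371, 694, 34]);
translate([53, 53, 0]) cylinder(h = 700, r = 35);
translate([1318, 53, 0]) cylinder(h = 700, r = 35);
translate([53, 641, 0]) cylinder(h = 700, r = 35);
translate([1318, 641, 0]) cylinder(h = 700, r = 35);


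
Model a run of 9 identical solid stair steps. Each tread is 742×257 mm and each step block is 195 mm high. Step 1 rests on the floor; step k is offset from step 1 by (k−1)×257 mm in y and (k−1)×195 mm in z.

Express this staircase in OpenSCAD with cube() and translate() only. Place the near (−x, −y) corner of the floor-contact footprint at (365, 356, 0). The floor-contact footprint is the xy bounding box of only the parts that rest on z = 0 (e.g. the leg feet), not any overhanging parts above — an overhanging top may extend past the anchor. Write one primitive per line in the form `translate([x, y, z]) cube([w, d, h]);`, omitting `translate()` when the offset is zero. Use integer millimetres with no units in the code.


translate([365, 356, 0]) cube([742, 257, 195]);
translate([365, 613, 195]) cube([742, 257, 195]);
translate([365, 870, 390]) cube([742, 257, 195]);
translate([365, 1127, 585]) cube([742, 257, 195]);
translate([365, 1384, 780]) cube([742, 257, 195]);
translate([365, 1641, 975]) cube([742, 257, 195]);
translate([365, 1898, 1170]) cube([742, 257, 195]);
translate([365, 2155, 1365]) cube([742, 257, 195]);
translate([365, 2412, 1560]) cube([742, 257, 195]);


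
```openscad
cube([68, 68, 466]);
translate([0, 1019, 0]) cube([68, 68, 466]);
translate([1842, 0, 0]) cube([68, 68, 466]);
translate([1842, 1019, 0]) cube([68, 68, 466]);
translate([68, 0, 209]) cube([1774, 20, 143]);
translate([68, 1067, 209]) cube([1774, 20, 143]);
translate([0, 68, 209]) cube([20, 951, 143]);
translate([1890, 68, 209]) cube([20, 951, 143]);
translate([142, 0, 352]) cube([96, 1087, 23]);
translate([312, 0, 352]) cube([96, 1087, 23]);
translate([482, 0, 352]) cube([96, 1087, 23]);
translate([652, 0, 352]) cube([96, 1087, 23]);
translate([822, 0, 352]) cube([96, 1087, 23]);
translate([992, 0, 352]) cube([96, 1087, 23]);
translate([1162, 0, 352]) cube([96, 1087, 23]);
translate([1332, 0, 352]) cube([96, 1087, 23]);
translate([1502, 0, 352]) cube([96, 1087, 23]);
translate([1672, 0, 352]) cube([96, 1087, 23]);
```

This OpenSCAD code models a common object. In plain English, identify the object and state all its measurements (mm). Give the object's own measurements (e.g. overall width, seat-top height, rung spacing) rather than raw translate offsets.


A bed frame 1910 mm long (x) by 1087 mm wide (y). Four 68×68 mm corner posts, 466 mm tall, at the corners of the footprint. Four rails of 20 mm thickness and 143 mm height run between adjacent posts with their undersides at z = 209 mm, their outer faces flush with the outside of the frame (the two x-running rails run between the posts' inner faces; the two y-running rails run between the posts' inner faces). 10 slats, each 96 mm wide (x) and 23 mm thick, lie across the top of the two x-running rails, running the full 1087 mm width of the frame in y; along x they sit between the end posts with a 74 mm gap after the −x posts and between neighbouring slats and before the +x posts.


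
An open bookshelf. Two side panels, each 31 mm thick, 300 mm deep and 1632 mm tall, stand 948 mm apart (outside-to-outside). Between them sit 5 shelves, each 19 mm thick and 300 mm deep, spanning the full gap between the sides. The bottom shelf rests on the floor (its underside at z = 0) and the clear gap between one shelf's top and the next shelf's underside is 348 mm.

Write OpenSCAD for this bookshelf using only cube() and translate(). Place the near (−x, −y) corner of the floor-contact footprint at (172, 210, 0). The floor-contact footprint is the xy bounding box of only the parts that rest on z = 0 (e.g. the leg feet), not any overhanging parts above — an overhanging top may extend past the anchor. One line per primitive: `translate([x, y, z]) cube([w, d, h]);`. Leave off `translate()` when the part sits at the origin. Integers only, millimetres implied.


translate([172, 210, 0]) cube([31, 300, 1632]);
translate([1089, 210, 0]) cube([31, 300, 1632]);
translate([203, 210, 0]) cube([886, 300, 19]);
translate([203, 210, 367]) cube([886, 300, 19]);
translate([203, 210, 734]) cube([886, 300, 19]);
translate([203, 210, 1101]) cube([886, 300, 19]);
translate([203, 210, 1468]) cube([886, 300, 19]);


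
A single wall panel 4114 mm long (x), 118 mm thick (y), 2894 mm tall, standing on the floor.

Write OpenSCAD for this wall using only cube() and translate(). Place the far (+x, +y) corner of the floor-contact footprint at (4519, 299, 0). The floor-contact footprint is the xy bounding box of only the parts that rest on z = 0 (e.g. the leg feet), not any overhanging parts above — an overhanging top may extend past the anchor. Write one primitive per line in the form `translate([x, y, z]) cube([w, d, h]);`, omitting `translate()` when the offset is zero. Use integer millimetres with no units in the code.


translate([405, 181, 0]) cube([4114, 118, 2894]);


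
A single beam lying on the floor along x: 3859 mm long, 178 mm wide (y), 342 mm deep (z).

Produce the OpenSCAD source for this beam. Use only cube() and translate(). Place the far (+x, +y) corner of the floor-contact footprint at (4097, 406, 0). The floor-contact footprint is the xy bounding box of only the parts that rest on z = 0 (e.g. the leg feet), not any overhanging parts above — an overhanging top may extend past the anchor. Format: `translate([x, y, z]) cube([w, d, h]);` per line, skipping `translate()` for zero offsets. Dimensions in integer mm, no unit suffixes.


translate([238, 228, 0]) cube([3859, 178, 342]);


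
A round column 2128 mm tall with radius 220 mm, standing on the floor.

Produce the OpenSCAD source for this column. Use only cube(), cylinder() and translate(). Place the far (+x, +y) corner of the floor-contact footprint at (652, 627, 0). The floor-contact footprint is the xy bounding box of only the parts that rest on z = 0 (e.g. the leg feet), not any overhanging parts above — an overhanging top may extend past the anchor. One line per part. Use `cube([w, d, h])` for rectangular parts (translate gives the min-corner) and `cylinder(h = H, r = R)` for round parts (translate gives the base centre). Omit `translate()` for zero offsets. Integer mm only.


translate([432, 407, 0]) cylinder(h = 2128, r = 220);


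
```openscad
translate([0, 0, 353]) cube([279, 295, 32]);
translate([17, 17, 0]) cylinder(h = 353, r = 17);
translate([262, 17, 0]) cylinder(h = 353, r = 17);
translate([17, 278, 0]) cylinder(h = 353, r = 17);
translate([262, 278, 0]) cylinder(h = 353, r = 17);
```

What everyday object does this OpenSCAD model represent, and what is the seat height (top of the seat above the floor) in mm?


A stool. The seat height is 385 mm.

A 279×295×32 slab at z = 353 on four corner cylinders — a stool. The seat top is 353 + 32 = 385 mm.


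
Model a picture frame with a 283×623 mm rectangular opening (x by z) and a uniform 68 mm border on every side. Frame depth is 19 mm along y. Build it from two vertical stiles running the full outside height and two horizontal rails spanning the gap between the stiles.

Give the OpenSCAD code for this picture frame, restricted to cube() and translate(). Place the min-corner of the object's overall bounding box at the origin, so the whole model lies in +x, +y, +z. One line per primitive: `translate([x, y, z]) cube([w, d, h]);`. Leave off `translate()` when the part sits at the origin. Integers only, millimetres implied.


cube([68, 19, 759]);
translate([351, 0, 0]) cube([68, 19, 759]);
translate([68, 0, 0]) cube([283, 19, 68]);
translate([68, 0, 691]) cube([283, 19, 68]);


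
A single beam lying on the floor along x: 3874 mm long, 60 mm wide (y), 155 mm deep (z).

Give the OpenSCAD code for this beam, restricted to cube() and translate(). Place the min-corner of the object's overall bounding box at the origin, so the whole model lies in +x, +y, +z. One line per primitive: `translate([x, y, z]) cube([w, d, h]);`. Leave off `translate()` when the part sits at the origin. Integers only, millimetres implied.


cube([3874, 60, 155]);


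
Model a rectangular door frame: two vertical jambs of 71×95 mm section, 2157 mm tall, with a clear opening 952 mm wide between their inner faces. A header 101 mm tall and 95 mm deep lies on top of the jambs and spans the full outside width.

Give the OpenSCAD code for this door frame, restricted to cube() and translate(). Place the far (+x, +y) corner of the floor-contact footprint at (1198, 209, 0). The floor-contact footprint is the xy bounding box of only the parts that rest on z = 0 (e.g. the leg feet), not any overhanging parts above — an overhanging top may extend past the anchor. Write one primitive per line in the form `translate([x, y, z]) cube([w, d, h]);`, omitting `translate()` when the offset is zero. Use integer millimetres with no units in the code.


translate([104, 114, 0]) cube([71, 95, 2157]);
translate([1127, 114, 0]) cube([71, 95, 2157]);
translate([104, 114, 2157]) cube([1094, 95, 101]);


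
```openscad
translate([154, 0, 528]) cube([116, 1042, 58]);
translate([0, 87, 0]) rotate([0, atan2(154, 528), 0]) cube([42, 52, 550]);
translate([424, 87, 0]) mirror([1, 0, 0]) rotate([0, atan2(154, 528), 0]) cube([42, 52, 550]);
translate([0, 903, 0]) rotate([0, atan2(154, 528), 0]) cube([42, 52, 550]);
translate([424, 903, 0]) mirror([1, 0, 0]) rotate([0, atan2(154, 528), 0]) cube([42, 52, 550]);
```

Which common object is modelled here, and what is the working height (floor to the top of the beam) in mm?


A sawhorse. The overall height is 586 mm.

A beam across two mirrored pairs of raked legs — a sawhorse. The beam's underside is at z = 528 (matching the legs' vertical rise in atan2(154, 528)) and the beam is 58 mm tall, so its top is at 528 + 58 = 586 mm. The raked legs top out at the beam's underside, so that is the highest point.


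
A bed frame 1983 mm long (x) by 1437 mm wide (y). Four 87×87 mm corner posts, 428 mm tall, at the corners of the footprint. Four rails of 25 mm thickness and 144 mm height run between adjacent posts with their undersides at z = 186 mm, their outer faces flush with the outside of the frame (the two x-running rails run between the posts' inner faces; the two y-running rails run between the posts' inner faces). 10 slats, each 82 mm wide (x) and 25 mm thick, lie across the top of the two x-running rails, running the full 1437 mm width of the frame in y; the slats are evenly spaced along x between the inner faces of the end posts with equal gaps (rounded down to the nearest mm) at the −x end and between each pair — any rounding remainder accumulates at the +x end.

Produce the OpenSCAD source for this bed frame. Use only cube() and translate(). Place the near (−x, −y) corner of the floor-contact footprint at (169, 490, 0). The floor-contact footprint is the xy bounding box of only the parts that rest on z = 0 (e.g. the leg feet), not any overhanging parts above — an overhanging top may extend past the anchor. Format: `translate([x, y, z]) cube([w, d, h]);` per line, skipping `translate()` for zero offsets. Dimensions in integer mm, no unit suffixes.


// slat z = rail_z + rail_h = 186 + 144 = 330
// slat gap = ⌊(1809 − 10·82) / 11⌋ = 89
translate([169, 490, 0]) cube([87, 87, 428]);
translate([169, 1840, 0]) cube([87, 87, 428]);
translate([2065, 490, 0]) cube([87, 87, 428]);
translate([2065, 1840, 0]) cube([87, 87, 428]);
translate([256, 490, 186]) cube([1809, 25, 144]);
translate([256, 1902, 186]) cube([1809, 25, 144]);
translate([169, 577, 186]) cube([25, 1263, 144]);
translate([2127, 577, 186]) cube([25, 1263, 144]);
translate([345, 490, 330]) cube([82, 1437, 25]);
translate([516, 490, 330]) cube([82, 1437, 25]);
translate([687, 490, 330]) cube([82, 1437, 25]);
translate([858, 490, 330]) cube([82, 1437, 25]);
translate([1029, 490, 330]) cube([82, 1437, 25]);
translate([1200, 490, 330]) cube([82, 1437, 25]);
translate([1371, 490, 330]) cube([82, 1437, 25]);
translate([1542, 490, 330]) cube([82, 1437, 25]);
translate([1713, 490, 330]) cube([82, 1437, 25]);
translate([1884, 490, 330]) cube([82, 1437, 25]);
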